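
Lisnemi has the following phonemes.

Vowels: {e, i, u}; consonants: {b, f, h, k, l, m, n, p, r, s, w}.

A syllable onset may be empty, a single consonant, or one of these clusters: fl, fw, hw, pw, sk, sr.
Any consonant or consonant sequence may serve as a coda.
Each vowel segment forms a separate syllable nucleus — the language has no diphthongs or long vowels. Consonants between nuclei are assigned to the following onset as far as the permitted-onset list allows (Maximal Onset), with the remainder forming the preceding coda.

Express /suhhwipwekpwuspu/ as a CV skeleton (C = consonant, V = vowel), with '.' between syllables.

Vowels present: u, i, e, u, u; each is a nucleus, giving 5 syllables.
Between /u/ (V1) and /i/ (V2): /hhw/ splits as /h/ + /hw/ (/hw/ is the longest suffix that is a licit onset).
Between /i/ (V2) and /e/ (V3): /pw/ is a licit onset in full, so it all attaches to the next syllable.
Between /e/ (V3) and /u/ (V4): /kpw/ — longest licit onset from the right is /pw/, leaving /k/ as coda.
Between /u/ (V4) and /u/ (V5): /sp/ — longest licit onset from the right is /p/, leaving /s/ as coda.
Syllabification: suh.hwi.pwek.pwus.pu.
Mapping each syllable to C/V: /suh/ → CVC, /hwi/ → CCV, /pwek/ → CCVC, /pwus/ → CCVC, /pu/ → CV.

CVC.CCV.CCVC.CCVC.CV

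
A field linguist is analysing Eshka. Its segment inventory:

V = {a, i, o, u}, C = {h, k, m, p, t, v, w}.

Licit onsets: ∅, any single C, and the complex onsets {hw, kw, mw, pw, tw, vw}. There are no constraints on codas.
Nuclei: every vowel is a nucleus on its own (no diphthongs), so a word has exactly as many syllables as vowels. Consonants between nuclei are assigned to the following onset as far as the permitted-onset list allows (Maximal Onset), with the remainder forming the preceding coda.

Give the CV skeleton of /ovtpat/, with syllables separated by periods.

VCC.CVC

The vowels are o, a — 2 nuclei, so 2 syllables.
/o…a/ gap (V1→V2): cluster /vtp/ — the longest permitted-onset suffix is /p/; onset = /p/, preceding coda = /vt/.
Result: ovt.pat.
Mapping each syllable to C/V: /ovt/ → VCC, /pat/ → CVC.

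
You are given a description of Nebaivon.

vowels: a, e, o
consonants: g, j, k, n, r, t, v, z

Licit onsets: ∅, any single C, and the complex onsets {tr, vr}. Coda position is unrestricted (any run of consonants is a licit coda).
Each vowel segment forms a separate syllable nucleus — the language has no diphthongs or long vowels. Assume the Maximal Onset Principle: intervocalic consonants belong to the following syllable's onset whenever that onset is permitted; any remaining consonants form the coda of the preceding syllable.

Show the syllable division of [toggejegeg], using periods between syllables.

tog.ge.je.geg

Vowels present: o, e, e, e; each is a nucleus, giving 4 syllables.
V1 /o/ – V2 /e/: /gg/; trying suffixes from longest down, /g/ is the first permitted one, so coda /g/ | onset /g/.
V2 /e/ – V3 /e/: /j/ → onset of the next syllable (single consonants are always licit onsets).
V3 /e/ – V4 /e/: /g/ is a single consonant, so it becomes the next onset.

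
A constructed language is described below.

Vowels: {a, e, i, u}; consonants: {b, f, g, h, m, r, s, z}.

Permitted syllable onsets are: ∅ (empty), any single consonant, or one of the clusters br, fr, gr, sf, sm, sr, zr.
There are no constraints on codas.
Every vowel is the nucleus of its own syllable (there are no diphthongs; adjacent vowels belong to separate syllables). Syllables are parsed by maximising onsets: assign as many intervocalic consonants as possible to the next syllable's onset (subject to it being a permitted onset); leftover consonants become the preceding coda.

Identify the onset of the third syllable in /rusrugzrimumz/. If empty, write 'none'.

Nuclei (vowels): u, u, i, u → 4 syllables.
/u…u/ gap (V1→V2): /sr/ is a licit onset in full, so it all attaches to the next syllable.
/u…i/ gap (V2→V3): /gzr/ splits as /g/ + /zr/ (/zr/ is the longest suffix that is a licit onset).
/i…u/ gap (V3→V4): /m/ → onset of the next syllable (single consonants are always licit onsets).
Result: ru.srug.zri.mumz.
Syllable 3 is /zri/: onset /zr/, nucleus /i/, coda ∅.

zr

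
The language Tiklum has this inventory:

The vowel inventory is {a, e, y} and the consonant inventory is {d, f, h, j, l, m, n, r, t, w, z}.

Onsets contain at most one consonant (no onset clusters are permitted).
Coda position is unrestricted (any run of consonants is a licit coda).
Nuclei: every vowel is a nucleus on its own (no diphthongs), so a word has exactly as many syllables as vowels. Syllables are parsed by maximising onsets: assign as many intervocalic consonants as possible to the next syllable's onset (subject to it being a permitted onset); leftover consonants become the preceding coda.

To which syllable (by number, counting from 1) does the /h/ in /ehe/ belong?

Nuclei (vowels): e, e → 2 syllables.
Between /e/ (V1) and /e/ (V2): /h/ is a single consonant, so it becomes the next onset.
So the parse is e.he.
The /h/ is in the onset of syllable 2 (/he/).

2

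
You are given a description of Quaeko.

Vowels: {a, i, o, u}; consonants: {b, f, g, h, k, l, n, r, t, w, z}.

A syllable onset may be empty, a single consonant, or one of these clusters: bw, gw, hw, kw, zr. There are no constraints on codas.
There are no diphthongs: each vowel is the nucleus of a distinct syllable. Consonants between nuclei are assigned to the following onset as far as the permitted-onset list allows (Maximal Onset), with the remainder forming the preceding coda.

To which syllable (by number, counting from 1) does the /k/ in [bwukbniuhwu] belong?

1

Nuclei (vowels): u, i, u, u → 4 syllables.
/u…i/ gap (V1→V2): /kbn/ splits as /kb/ + /n/ (/n/ is the longest suffix that is a licit onset).
/i…u/ gap (V2→V3): no consonants, so the boundary falls immediately after /i/.
/u…u/ gap (V3→V4): /hw/ is a licit onset in full, so it all attaches to the next syllable.
Putting it together: bwukb.ni.u.hwu.
The /k/ is in the coda of syllable 1 (/bwukb/).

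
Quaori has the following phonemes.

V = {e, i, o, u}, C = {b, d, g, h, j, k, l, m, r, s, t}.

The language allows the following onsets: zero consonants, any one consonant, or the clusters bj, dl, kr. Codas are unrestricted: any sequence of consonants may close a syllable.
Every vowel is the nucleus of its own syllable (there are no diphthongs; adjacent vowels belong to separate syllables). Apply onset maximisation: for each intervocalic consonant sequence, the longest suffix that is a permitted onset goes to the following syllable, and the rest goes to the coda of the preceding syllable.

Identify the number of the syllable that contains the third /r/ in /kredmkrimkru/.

3

Nuclei (vowels): e, i, u → 3 syllables.
Between /e/ (V1) and /i/ (V2): cluster /dmkr/ — the longest permitted-onset suffix is /kr/; onset = /kr/, preceding coda = /dm/.
Between /i/ (V2) and /u/ (V3): /mkr/ — longest licit onset from the right is /kr/, leaving /m/ as coda.
Syllabification: kredm.krim.kru.
The third /r/ is in the onset of syllable 3 (/kru/).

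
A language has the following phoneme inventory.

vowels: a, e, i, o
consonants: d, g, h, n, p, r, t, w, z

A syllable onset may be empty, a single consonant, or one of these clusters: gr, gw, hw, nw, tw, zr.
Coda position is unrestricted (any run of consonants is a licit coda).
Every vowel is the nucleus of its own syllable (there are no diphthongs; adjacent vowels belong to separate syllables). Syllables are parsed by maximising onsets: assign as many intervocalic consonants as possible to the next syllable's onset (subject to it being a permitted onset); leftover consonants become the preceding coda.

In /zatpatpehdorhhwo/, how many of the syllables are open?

1

Vowels present: a, a, e, o, o; each is a nucleus, giving 5 syllables.
/a…a/ gap (V1→V2): cluster /tp/ — the longest permitted-onset suffix is /p/; onset = /p/, preceding coda = /t/.
/a…e/ gap (V2→V3): /tp/ splits as /t/ + /p/ (/p/ is the longest suffix that is a licit onset).
/e…o/ gap (V3→V4): cluster /hd/ — the longest permitted-onset suffix is /d/; onset = /d/, preceding coda = /h/.
/o…o/ gap (V4→V5): /rhhw/; trying suffixes from longest down, /hw/ is the first permitted one, so coda /rh/ | onset /hw/.
So the parse is zat.pat.peh.dorh.hwo.
Classifying each syllable: /zat/ (closed), /pat/ (closed), /peh/ (closed), /dorh/ (closed), /hwo/ (open).
Open syllables: 1.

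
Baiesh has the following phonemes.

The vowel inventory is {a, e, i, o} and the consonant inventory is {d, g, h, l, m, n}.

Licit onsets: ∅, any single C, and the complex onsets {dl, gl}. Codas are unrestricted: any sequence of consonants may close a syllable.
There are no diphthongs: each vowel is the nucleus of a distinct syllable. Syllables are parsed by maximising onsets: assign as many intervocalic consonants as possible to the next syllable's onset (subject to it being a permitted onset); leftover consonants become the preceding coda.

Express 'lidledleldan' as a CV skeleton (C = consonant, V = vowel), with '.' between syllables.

Nuclei (vowels): i, e, e, a → 4 syllables.
V1 /i/ – V2 /e/: /dl/ — entire cluster is a permitted onset → onset /dl/, coda ∅.
V2 /e/ – V3 /e/: /dl/ is a licit onset in full, so it all attaches to the next syllable.
V3 /e/ – V4 /a/: /ld/ splits as /l/ + /d/ (/d/ is the longest suffix that is a licit onset).
Result: li.dle.dlel.dan.
Mapping each syllable to C/V: /li/ → CV, /dle/ → CCV, /dlel/ → CCVC, /dan/ → CVC.

CV.CCV.CCVC.CVC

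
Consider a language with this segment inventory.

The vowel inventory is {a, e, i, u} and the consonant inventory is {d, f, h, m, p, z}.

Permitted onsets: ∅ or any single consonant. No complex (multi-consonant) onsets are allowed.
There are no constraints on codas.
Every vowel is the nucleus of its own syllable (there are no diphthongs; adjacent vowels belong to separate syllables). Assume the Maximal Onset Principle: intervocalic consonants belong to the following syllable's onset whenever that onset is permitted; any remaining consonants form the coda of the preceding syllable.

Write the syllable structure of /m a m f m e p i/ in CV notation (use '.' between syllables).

CVCC.CV.CV

Nuclei (vowels): a, e, i → 3 syllables.
Between /a/ (V1) and /e/ (V2): /mfm/ — longest licit onset from the right is /m/, leaving /mf/ as coda.
Between /e/ (V2) and /i/ (V3): /p/ is a single consonant, so it becomes the next onset.
Result: mamf.me.pi.
Mapping each syllable to C/V: /mamf/ → CVCC, /me/ → CV, /pi/ → CV.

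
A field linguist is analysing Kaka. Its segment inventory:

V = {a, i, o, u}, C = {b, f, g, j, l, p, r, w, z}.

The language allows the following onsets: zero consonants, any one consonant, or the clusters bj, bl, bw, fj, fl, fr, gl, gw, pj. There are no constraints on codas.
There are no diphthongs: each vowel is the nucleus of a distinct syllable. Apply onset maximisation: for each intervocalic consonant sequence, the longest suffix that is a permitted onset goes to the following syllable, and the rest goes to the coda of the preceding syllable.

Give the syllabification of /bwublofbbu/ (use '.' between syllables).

bwu.blofb.bu

Vowels present: u, o, u; each is a nucleus, giving 3 syllables.
V1 /u/ – V2 /o/: /bl/ — entire cluster is a permitted onset → onset /bl/, coda ∅.
V2 /o/ – V3 /u/: /fbb/ splits as /fb/ + /b/ (/b/ is the longest suffix that is a licit onset).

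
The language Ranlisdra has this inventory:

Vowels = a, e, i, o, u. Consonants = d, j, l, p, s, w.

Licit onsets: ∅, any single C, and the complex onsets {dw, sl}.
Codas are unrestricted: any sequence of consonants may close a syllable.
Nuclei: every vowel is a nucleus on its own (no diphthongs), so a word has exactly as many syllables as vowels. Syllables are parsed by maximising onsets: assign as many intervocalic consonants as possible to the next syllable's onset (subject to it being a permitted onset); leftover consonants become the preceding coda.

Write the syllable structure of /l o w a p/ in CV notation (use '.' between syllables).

Nuclei (vowels): o, a → 2 syllables.
V1 /o/ – V2 /a/: just /w/ — single C goes to the following onset.
Syllabification: lo.wap.
Mapping each syllable to C/V: /lo/ → CV, /wap/ → CVC.

CV.CVC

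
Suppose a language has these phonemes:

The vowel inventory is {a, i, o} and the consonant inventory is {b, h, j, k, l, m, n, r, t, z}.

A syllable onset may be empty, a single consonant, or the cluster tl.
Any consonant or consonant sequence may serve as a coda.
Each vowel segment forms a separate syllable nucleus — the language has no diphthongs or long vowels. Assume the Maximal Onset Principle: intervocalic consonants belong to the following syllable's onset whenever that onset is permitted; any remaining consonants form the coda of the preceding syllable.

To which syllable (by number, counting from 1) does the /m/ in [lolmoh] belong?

The vowels are o, o — 2 nuclei, so 2 syllables.
σ1/σ2 boundary: /lm/ splits as /l/ + /m/ (/m/ is the longest suffix that is a licit onset).
So the parse is lol.moh.
The /m/ is in the onset of syllable 2 (/moh/).

2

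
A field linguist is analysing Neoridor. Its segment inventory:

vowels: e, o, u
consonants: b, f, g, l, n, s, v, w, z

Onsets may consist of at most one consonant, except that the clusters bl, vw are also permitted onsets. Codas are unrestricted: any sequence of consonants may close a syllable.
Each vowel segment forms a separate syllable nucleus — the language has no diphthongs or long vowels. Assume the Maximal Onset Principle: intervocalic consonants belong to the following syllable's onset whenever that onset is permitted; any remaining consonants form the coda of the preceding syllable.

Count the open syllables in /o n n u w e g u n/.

2

Vowels present: o, u, e, u; each is a nucleus, giving 4 syllables.
σ1/σ2 boundary: /nn/ — longest licit onset from the right is /n/, leaving /n/ as coda.
σ2/σ3 boundary: /w/ → onset of the next syllable (single consonants are always licit onsets).
σ3/σ4 boundary: /g/ → onset of the next syllable (single consonants are always licit onsets).
So the parse is on.nu.we.gun.
Classifying each syllable: /on/ (closed), /nu/ (open), /we/ (open), /gun/ (closed).
Open syllables: 2.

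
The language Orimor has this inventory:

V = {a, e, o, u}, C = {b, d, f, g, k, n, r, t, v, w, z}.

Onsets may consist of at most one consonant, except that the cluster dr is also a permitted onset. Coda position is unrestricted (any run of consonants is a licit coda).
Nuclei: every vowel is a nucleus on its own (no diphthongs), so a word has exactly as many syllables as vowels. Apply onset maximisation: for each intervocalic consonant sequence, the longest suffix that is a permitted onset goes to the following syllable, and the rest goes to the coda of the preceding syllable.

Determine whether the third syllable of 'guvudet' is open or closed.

The vowels are u, u, e — 3 nuclei, so 3 syllables.
V1 /u/ – V2 /u/: just /v/ — single C goes to the following onset.
V2 /u/ – V3 /e/: just /d/ — single C goes to the following onset.
Result: gu.vu.det.
Syllable 3 is /det/ with coda /t/, so it is closed.

closed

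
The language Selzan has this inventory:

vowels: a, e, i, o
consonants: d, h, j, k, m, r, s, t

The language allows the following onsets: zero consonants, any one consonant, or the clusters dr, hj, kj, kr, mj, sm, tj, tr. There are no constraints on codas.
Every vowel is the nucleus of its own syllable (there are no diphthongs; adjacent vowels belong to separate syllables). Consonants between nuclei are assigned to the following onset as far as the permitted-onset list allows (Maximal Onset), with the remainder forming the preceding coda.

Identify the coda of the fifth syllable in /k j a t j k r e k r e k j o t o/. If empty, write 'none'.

Nuclei (vowels): a, e, e, o, o → 5 syllables.
V1 /a/ – V2 /e/: /tjkr/ splits as /tj/ + /kr/ (/kr/ is the longest suffix that is a licit onset).
V2 /e/ – V3 /e/: /kr/ is a licit onset in full, so it all attaches to the next syllable.
V3 /e/ – V4 /o/: /kj/ is a licit onset in full, so it all attaches to the next syllable.
V4 /o/ – V5 /o/: /t/ → onset of the next syllable (single consonants are always licit onsets).
Syllabification: kjatj.kre.kre.kjo.to.
Syllable 5 is /to/: onset /t/, nucleus /o/, coda ∅.

none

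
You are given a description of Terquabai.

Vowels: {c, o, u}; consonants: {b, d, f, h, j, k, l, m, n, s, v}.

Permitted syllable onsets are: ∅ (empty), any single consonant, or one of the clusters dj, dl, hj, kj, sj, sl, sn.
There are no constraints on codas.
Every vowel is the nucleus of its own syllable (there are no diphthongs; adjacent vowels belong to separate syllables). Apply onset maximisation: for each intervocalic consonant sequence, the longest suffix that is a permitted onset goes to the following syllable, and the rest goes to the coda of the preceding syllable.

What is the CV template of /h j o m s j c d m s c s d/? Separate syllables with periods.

CCVC.CCVCC.CVCC

Vowels present: o, c, c; each is a nucleus, giving 3 syllables.
V1 /o/ – V2 /c/: /msj/ — longest licit onset from the right is /sj/, leaving /m/ as coda.
V2 /c/ – V3 /c/: cluster /dms/ — the longest permitted-onset suffix is /s/; onset = /s/, preceding coda = /dm/.
Syllabification: hjom.sjcdm.scsd.
Mapping each syllable to C/V: /hjom/ → CCVC, /sjcdm/ → CCVCC, /scsd/ → CVCC.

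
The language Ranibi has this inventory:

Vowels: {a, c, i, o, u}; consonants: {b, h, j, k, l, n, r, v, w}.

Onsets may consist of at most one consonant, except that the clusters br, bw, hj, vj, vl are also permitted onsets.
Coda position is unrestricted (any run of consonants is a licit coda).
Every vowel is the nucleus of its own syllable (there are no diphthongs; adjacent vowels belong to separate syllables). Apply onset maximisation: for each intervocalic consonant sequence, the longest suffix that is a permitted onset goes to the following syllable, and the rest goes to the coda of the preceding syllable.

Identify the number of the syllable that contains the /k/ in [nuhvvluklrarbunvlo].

The vowels are u, u, a, u, o — 5 nuclei, so 5 syllables.
σ1/σ2 boundary: /hvvl/ splits as /hv/ + /vl/ (/vl/ is the longest suffix that is a licit onset).
σ2/σ3 boundary: /klr/ — longest licit onset from the right is /r/, leaving /kl/ as coda.
σ3/σ4 boundary: /rb/; trying suffixes from longest down, /b/ is the first permitted one, so coda /r/ | onset /b/.
σ4/σ5 boundary: /nvl/; trying suffixes from longest down, /vl/ is the first permitted one, so coda /n/ | onset /vl/.
So the parse is nuhv.vlukl.rar.bun.vlo.
The /k/ is in the coda of syllable 2 (/vlukl/).

2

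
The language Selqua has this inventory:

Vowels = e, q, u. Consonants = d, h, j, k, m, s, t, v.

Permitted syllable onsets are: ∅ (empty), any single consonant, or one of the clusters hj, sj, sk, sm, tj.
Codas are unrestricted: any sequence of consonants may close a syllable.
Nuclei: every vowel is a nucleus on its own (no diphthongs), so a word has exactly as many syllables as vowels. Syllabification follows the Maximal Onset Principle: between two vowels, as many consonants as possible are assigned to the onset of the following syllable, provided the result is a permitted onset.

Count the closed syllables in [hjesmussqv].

2

Nuclei (vowels): e, u, q → 3 syllables.
/e…u/ gap (V1→V2): /sm/ — entire cluster is a permitted onset → onset /sm/, coda ∅.
/u…q/ gap (V2→V3): /ss/ — longest licit onset from the right is /s/, leaving /s/ as coda.
So the parse is hje.smus.sqv.
Classifying each syllable: /hje/ (open), /smus/ (closed), /sqv/ (closed).
Closed syllables: 2.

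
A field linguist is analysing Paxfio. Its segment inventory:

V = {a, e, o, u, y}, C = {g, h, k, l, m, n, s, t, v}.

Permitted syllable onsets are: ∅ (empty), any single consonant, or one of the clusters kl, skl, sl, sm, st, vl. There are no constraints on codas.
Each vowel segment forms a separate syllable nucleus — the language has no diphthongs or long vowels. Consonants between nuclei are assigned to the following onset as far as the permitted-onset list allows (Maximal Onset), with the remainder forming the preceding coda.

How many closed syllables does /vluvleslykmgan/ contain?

2

Nuclei (vowels): u, e, y, a → 4 syllables.
V1 /u/ – V2 /e/: /vl/ is a licit onset in full, so it all attaches to the next syllable.
V2 /e/ – V3 /y/: /sl/ is a licit onset in full, so it all attaches to the next syllable.
V3 /y/ – V4 /a/: /kmg/ — longest licit onset from the right is /g/, leaving /km/ as coda.
So the parse is vlu.vle.slykm.gan.
Classifying each syllable: /vlu/ (open), /vle/ (open), /slykm/ (closed), /gan/ (closed).
Closed syllables: 2.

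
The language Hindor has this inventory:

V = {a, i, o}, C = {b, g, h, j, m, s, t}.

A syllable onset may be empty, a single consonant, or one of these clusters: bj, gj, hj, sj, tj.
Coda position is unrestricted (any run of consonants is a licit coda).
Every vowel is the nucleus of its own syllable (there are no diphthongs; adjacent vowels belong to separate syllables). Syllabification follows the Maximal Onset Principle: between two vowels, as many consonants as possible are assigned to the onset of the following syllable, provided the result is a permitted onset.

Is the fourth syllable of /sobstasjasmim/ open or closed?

Nuclei (vowels): o, a, a, i → 4 syllables.
/o…a/ gap (V1→V2): cluster /bst/ — the longest permitted-onset suffix is /t/; onset = /t/, preceding coda = /bs/.
/a…a/ gap (V2→V3): /sj/ — entire cluster is a permitted onset → onset /sj/, coda ∅.
/a…i/ gap (V3→V4): /sm/ — longest licit onset from the right is /m/, leaving /s/ as coda.
Result: sobs.ta.sjas.mim.
Syllable 4 is /mim/ with coda /m/, so it is closed.

closed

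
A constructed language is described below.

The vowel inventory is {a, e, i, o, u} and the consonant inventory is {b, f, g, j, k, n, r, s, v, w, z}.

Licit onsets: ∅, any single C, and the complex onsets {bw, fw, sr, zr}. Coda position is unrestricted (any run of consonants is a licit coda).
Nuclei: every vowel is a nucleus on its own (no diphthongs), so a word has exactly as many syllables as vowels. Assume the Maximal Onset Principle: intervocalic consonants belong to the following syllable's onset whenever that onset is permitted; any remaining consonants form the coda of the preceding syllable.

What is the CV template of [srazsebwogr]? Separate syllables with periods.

CCVC.CV.CCVCC

Vowels present: a, e, o; each is a nucleus, giving 3 syllables.
Between /a/ (V1) and /e/ (V2): /zs/ — longest licit onset from the right is /s/, leaving /z/ as coda.
Between /e/ (V2) and /o/ (V3): cluster /bw/ — /bw/ is itself a permitted onset, so the whole cluster goes right; preceding coda = ∅.
Syllabification: sraz.se.bwogr.
Mapping each syllable to C/V: /sraz/ → CCVC, /se/ → CV, /bwogr/ → CCVCC.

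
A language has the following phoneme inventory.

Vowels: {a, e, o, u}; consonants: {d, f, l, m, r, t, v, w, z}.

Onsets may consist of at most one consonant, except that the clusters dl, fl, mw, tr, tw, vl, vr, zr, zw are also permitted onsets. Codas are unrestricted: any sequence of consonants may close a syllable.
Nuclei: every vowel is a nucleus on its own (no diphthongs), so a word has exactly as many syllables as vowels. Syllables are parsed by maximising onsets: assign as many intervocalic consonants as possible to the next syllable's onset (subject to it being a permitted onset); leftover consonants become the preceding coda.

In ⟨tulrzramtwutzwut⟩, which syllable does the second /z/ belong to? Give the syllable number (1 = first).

4

The vowels are u, a, u, u — 4 nuclei, so 4 syllables.
Between /u/ (V1) and /a/ (V2): /lrzr/ splits as /lr/ + /zr/ (/zr/ is the longest suffix that is a licit onset).
Between /a/ (V2) and /u/ (V3): cluster /mtw/ — the longest permitted-onset suffix is /tw/; onset = /tw/, preceding coda = /m/.
Between /u/ (V3) and /u/ (V4): /tzw/; trying suffixes from longest down, /zw/ is the first permitted one, so coda /t/ | onset /zw/.
Result: tulr.zram.twut.zwut.
The second /z/ is in the onset of syllable 4 (/zwut/).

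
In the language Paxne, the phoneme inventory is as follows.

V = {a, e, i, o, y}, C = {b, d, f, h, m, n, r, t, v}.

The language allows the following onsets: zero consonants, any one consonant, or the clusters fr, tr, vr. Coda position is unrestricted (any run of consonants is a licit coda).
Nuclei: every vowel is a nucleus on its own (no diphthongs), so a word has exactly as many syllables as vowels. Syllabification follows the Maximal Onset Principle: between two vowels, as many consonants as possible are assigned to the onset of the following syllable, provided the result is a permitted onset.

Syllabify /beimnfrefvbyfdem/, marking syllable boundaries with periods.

Nuclei (vowels): e, i, e, y, e → 5 syllables.
Between /e/ (V1) and /i/ (V2): hiatus — the boundary sits between the two vowels.
Between /i/ (V2) and /e/ (V3): /mnfr/ splits as /mn/ + /fr/ (/fr/ is the longest suffix that is a licit onset).
Between /e/ (V3) and /y/ (V4): cluster /fvb/ — the longest permitted-onset suffix is /b/; onset = /b/, preceding coda = /fv/.
Between /y/ (V4) and /e/ (V5): /fd/ — longest licit onset from the right is /d/, leaving /f/ as coda.

be.imn.frefv.byf.dem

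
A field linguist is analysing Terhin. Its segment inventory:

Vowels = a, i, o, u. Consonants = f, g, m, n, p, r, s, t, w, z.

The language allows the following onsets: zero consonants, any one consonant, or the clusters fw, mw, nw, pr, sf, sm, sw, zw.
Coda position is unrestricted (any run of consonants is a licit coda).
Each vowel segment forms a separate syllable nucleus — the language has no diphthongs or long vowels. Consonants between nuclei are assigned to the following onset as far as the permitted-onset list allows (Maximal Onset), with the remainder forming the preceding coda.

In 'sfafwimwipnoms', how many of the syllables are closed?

Vowels present: a, i, i, o; each is a nucleus, giving 4 syllables.
/a…i/ gap (V1→V2): cluster /fw/ — /fw/ is itself a permitted onset, so the whole cluster goes right; preceding coda = ∅.
/i…i/ gap (V2→V3): /mw/ is a licit onset in full, so it all attaches to the next syllable.
/i…o/ gap (V3→V4): /pn/; trying suffixes from longest down, /n/ is the first permitted one, so coda /p/ | onset /n/.
Result: sfa.fwi.mwip.noms.
Classifying each syllable: /sfa/ (open), /fwi/ (open), /mwip/ (closed), /noms/ (closed).
Closed syllables: 2.

2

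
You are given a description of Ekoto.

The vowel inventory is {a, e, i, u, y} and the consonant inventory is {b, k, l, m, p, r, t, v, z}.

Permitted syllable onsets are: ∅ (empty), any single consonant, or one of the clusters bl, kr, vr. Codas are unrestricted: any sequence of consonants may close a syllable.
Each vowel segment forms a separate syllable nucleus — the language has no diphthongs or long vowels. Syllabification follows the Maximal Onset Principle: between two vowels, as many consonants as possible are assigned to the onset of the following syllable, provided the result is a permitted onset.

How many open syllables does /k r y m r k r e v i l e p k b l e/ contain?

Vowels present: y, e, i, e, e; each is a nucleus, giving 5 syllables.
Between /y/ (V1) and /e/ (V2): cluster /mrkr/ — the longest permitted-onset suffix is /kr/; onset = /kr/, preceding coda = /mr/.
Between /e/ (V2) and /i/ (V3): /v/ → onset of the next syllable (single consonants are always licit onsets).
Between /i/ (V3) and /e/ (V4): just /l/ — single C goes to the following onset.
Between /e/ (V4) and /e/ (V5): /pkbl/ splits as /pk/ + /bl/ (/bl/ is the longest suffix that is a licit onset).
Result: krymr.kre.vi.lepk.ble.
Classifying each syllable: /krymr/ (closed), /kre/ (open), /vi/ (open), /lepk/ (closed), /ble/ (open).
Open syllables: 3.

3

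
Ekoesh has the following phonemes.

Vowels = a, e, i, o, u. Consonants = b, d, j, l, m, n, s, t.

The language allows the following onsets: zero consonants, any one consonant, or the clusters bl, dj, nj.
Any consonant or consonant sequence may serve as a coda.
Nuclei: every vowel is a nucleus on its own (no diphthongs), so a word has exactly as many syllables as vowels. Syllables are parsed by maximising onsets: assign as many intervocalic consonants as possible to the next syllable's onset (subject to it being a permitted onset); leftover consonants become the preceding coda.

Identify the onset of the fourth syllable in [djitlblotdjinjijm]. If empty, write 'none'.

nj

The vowels are i, o, i, i — 4 nuclei, so 4 syllables.
V1 /i/ – V2 /o/: /tlbl/ — longest licit onset from the right is /bl/, leaving /tl/ as coda.
V2 /o/ – V3 /i/: /tdj/; trying suffixes from longest down, /dj/ is the first permitted one, so coda /t/ | onset /dj/.
V3 /i/ – V4 /i/: cluster /nj/ — /nj/ is itself a permitted onset, so the whole cluster goes right; preceding coda = ∅.
Syllabification: djitl.blot.dji.njijm.
Syllable 4 is /njijm/: onset /nj/, nucleus /i/, coda /jm/.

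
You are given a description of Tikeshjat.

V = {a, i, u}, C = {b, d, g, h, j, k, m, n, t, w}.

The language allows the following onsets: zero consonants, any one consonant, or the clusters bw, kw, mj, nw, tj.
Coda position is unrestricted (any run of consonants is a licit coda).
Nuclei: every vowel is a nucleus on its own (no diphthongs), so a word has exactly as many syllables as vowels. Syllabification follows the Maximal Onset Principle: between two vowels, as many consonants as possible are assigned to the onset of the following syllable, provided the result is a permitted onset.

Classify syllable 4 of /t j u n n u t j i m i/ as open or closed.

open

Nuclei (vowels): u, u, i, i → 4 syllables.
V1 /u/ – V2 /u/: /nn/ — longest licit onset from the right is /n/, leaving /n/ as coda.
V2 /u/ – V3 /i/: cluster /tj/ — /tj/ is itself a permitted onset, so the whole cluster goes right; preceding coda = ∅.
V3 /i/ – V4 /i/: /m/ is a single consonant, so it becomes the next onset.
Syllabification: tjun.nu.tji.mi.
Syllable 4 is /mi/; it ends in its nucleus with no coda, so it is open.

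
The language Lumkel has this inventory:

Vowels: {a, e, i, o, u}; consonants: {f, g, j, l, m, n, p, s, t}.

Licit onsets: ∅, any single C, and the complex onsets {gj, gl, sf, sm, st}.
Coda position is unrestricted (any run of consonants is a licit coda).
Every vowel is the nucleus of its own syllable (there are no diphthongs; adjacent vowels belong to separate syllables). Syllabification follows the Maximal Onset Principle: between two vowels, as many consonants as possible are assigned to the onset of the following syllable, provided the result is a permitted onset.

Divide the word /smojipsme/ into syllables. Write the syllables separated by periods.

Nuclei (vowels): o, i, e → 3 syllables.
V1 /o/ – V2 /i/: /j/ is a single consonant, so it becomes the next onset.
V2 /i/ – V3 /e/: /psm/ splits as /p/ + /sm/ (/sm/ is the longest suffix that is a licit onset).

smo.jip.sme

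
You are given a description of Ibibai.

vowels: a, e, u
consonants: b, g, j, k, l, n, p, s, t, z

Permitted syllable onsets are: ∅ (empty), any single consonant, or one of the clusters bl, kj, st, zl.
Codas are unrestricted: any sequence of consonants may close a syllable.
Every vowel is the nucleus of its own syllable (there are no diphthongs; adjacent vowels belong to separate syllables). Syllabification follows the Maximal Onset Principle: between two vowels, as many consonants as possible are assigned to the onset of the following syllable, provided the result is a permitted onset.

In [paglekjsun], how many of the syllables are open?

0

The vowels are a, e, u — 3 nuclei, so 3 syllables.
σ1/σ2 boundary: /gl/ — longest licit onset from the right is /l/, leaving /g/ as coda.
σ2/σ3 boundary: /kjs/ — longest licit onset from the right is /s/, leaving /kj/ as coda.
Putting it together: pag.lekj.sun.
Classifying each syllable: /pag/ (closed), /lekj/ (closed), /sun/ (closed).
Open syllables: 0.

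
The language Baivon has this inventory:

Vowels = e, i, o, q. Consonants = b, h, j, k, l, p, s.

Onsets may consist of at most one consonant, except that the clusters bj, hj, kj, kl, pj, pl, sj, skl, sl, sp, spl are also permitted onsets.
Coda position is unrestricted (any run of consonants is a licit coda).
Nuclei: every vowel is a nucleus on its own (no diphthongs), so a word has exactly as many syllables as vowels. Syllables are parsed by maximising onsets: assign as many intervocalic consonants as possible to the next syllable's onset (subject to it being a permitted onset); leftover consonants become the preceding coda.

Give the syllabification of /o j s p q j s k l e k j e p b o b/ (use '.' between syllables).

Nuclei (vowels): o, q, e, e, o → 5 syllables.
Between /o/ (V1) and /q/ (V2): /jsp/ — longest licit onset from the right is /sp/, leaving /j/ as coda.
Between /q/ (V2) and /e/ (V3): /jskl/ splits as /j/ + /skl/ (/skl/ is the longest suffix that is a licit onset).
Between /e/ (V3) and /e/ (V4): cluster /kj/ — /kj/ is itself a permitted onset, so the whole cluster goes right; preceding coda = ∅.
Between /e/ (V4) and /o/ (V5): /pb/ splits as /p/ + /b/ (/b/ is the longest suffix that is a licit onset).

oj.spqj.skle.kjep.bob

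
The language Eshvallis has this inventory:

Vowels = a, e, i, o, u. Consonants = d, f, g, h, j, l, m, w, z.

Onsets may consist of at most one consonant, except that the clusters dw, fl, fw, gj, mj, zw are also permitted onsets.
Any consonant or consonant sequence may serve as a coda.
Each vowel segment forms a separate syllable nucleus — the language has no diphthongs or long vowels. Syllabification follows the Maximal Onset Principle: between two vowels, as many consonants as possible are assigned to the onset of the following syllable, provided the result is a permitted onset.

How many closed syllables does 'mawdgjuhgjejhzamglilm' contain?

Nuclei (vowels): a, u, e, a, i → 5 syllables.
V1 /a/ – V2 /u/: /wdgj/; trying suffixes from longest down, /gj/ is the first permitted one, so coda /wd/ | onset /gj/.
V2 /u/ – V3 /e/: cluster /hgj/ — the longest permitted-onset suffix is /gj/; onset = /gj/, preceding coda = /h/.
V3 /e/ – V4 /a/: /jhz/ splits as /jh/ + /z/ (/z/ is the longest suffix that is a licit onset).
V4 /a/ – V5 /i/: cluster /mgl/ — the longest permitted-onset suffix is /l/; onset = /l/, preceding coda = /mg/.
Result: mawd.gjuh.gjejh.zamg.lilm.
Classifying each syllable: /mawd/ (closed), /gjuh/ (closed), /gjejh/ (closed), /zamg/ (closed), /lilm/ (closed).
Closed syllables: 5.

5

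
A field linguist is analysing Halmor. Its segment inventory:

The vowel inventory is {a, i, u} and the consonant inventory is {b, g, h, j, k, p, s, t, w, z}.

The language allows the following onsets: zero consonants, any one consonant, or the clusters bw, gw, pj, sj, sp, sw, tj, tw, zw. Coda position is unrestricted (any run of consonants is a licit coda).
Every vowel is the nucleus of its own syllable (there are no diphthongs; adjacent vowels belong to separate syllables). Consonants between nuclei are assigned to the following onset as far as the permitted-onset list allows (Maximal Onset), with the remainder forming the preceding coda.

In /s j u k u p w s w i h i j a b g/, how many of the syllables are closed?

2

The vowels are u, u, i, i, a — 5 nuclei, so 5 syllables.
σ1/σ2 boundary: /k/ is a single consonant, so it becomes the next onset.
σ2/σ3 boundary: /pwsw/ splits as /pw/ + /sw/ (/sw/ is the longest suffix that is a licit onset).
σ3/σ4 boundary: /h/ → onset of the next syllable (single consonants are always licit onsets).
σ4/σ5 boundary: just /j/ — single C goes to the following onset.
So the parse is sju.kupw.swi.hi.jabg.
Classifying each syllable: /sju/ (open), /kupw/ (closed), /swi/ (open), /hi/ (open), /jabg/ (closed).
Closed syllables: 2.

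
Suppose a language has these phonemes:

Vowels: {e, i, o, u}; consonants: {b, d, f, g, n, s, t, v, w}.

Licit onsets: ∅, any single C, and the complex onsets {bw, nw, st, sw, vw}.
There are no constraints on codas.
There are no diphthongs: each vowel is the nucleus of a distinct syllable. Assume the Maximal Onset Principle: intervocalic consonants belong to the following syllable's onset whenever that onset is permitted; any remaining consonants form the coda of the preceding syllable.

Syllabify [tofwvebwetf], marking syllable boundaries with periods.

Nuclei (vowels): o, e, e → 3 syllables.
V1 /o/ – V2 /e/: /fwv/ splits as /fw/ + /v/ (/v/ is the longest suffix that is a licit onset).
V2 /e/ – V3 /e/: cluster /bw/ — /bw/ is itself a permitted onset, so the whole cluster goes right; preceding coda = ∅.

tofw.ve.bwetf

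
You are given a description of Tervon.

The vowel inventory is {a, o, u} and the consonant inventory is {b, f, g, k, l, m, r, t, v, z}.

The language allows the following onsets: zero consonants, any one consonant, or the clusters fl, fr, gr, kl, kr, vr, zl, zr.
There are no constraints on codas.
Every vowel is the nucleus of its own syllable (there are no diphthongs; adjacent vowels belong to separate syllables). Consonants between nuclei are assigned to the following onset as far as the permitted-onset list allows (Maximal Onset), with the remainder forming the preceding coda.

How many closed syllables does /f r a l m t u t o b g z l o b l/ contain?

3

Vowels present: a, u, o, o; each is a nucleus, giving 4 syllables.
Between /a/ (V1) and /u/ (V2): /lmt/; trying suffixes from longest down, /t/ is the first permitted one, so coda /lm/ | onset /t/.
Between /u/ (V2) and /o/ (V3): /t/ is a single consonant, so it becomes the next onset.
Between /o/ (V3) and /o/ (V4): /bgzl/; trying suffixes from longest down, /zl/ is the first permitted one, so coda /bg/ | onset /zl/.
Syllabification: fralm.tu.tobg.zlobl.
Classifying each syllable: /fralm/ (closed), /tu/ (open), /tobg/ (closed), /zlobl/ (closed).
Closed syllables: 3.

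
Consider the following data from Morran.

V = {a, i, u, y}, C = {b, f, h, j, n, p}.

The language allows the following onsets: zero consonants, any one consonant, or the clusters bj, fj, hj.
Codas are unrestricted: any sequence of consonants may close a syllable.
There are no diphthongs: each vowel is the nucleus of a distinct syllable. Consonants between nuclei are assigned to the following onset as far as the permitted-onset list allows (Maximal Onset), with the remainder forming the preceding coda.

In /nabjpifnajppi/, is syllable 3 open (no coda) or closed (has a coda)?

closed

Vowels present: a, i, a, i; each is a nucleus, giving 4 syllables.
V1 /a/ – V2 /i/: /bjp/ splits as /bj/ + /p/ (/p/ is the longest suffix that is a licit onset).
V2 /i/ – V3 /a/: /fn/; trying suffixes from longest down, /n/ is the first permitted one, so coda /f/ | onset /n/.
V3 /a/ – V4 /i/: /jpp/ — longest licit onset from the right is /p/, leaving /jp/ as coda.
So the parse is nabj.pif.najp.pi.
Syllable 3 is /najp/ with coda /jp/, so it is closed.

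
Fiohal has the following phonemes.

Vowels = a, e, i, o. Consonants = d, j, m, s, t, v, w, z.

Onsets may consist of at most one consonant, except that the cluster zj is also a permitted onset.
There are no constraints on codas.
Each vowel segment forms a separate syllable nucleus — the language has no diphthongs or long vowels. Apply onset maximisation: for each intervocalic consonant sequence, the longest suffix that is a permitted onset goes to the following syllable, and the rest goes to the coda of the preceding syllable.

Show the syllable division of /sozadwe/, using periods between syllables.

so.zad.we

The vowels are o, a, e — 3 nuclei, so 3 syllables.
σ1/σ2 boundary: just /z/ — single C goes to the following onset.
σ2/σ3 boundary: /dw/ splits as /d/ + /w/ (/w/ is the longest suffix that is a licit onset).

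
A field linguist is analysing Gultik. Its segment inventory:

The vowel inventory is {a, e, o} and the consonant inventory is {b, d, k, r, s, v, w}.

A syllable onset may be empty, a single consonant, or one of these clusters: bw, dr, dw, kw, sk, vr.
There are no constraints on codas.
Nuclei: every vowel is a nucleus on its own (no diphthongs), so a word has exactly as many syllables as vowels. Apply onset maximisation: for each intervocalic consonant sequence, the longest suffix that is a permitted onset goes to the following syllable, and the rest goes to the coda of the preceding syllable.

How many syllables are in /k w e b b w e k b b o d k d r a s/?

Vowels present: e, e, o, a; each is a nucleus, giving 4 syllables.

4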